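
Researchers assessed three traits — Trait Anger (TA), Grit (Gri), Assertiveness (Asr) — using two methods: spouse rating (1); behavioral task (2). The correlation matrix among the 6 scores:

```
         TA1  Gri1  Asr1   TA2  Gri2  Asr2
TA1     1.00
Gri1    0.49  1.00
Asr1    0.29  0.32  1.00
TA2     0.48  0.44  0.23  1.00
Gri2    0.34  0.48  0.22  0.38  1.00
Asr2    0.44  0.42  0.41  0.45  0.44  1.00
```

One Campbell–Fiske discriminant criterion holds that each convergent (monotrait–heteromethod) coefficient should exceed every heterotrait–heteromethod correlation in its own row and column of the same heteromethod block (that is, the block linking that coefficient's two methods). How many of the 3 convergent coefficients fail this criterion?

1

Each convergent coefficient versus the relevant comparison correlations:
TA (methods 1·2): 0.48 vs {0.34, 0.44, 0.44, 0.23} → pass.
Gri (methods 1·2): 0.48 vs {0.44, 0.34, 0.42, 0.22} → pass.
Asr (methods 1·2): 0.41 vs {0.23, 0.44, 0.22, 0.42} → fail.
1 of 3 fail.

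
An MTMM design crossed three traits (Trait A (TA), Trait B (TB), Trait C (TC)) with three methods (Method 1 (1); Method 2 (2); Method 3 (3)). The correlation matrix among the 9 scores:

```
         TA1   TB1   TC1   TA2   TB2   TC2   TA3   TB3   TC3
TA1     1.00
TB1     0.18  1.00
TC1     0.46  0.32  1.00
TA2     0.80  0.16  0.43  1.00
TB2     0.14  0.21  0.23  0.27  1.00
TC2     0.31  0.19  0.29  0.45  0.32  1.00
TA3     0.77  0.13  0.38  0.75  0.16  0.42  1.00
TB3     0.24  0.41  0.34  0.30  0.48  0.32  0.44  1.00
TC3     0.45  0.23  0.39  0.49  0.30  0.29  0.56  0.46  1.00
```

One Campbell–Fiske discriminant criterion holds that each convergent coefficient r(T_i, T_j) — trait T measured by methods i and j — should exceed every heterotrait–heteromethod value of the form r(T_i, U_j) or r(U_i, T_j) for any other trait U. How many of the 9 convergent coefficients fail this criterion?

4

Each convergent coefficient versus the relevant comparison correlations:
TA (methods 1·2): 0.80 vs {0.14, 0.16, 0.31, 0.43} → pass.
TA (methods 1·3): 0.77 vs {0.24, 0.13, 0.45, 0.38} → pass.
TA (methods 2·3): 0.75 vs {0.30, 0.16, 0.49, 0.42} → pass.
TB (methods 1·2): 0.21 vs {0.16, 0.14, 0.19, 0.23} → fail.
TB (methods 1·3): 0.41 vs {0.13, 0.24, 0.23, 0.34} → pass.
TB (methods 2·3): 0.48 vs {0.16, 0.30, 0.30, 0.32} → pass.
TC (methods 1·2): 0.29 vs {0.43, 0.31, 0.23, 0.19} → fail.
TC (methods 1·3): 0.39 vs {0.38, 0.45, 0.34, 0.23} → fail.
TC (methods 2·3): 0.29 vs {0.42, 0.49, 0.32, 0.30} → fail.
4 of 9 fail.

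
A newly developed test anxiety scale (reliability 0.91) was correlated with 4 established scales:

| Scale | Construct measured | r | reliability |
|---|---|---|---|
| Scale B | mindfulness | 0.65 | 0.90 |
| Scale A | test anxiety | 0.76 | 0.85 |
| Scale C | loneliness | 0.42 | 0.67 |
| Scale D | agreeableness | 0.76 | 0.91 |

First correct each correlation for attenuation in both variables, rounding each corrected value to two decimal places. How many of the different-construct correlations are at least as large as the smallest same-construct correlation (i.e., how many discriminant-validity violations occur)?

Disattenuated r (r / √(r_scale · r_new)):
  Scale B (disc): 0.65 / √(0.90·0.91) = 0.72
  Scale A (conv): 0.76 / √(0.85·0.91) = 0.86
  Scale C (disc): 0.42 / √(0.67·0.91) = 0.54
  Scale D (disc): 0.76 / √(0.91·0.91) = 0.84
Smallest convergent = 0.86. Discriminant values: 0.72, 0.54, 0.84; count ≥ 0.86 → 0.

0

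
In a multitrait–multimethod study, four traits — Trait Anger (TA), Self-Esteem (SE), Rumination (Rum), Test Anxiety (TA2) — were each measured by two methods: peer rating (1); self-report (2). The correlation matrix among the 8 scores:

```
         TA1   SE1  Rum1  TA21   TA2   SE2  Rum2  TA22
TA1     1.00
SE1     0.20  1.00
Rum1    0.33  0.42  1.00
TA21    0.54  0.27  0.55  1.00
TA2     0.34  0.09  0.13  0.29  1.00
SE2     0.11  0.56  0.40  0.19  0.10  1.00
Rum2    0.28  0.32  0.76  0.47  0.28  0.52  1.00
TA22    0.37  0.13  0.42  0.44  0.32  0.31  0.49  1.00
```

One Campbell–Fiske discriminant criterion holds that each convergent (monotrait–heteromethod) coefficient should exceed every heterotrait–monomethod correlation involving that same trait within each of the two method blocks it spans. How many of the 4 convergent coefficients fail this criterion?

2

Convergent coefficients and their comparison sets:
TA (methods 1·2): 0.34 vs {0.20, 0.10, 0.33, 0.28, 0.54, 0.32} → fail.
SE (methods 1·2): 0.56 vs {0.20, 0.10, 0.42, 0.52, 0.27, 0.31} → pass.
Rum (methods 1·2): 0.76 vs {0.33, 0.28, 0.42, 0.52, 0.55, 0.49} → pass.
TA2 (methods 1·2): 0.44 vs {0.54, 0.32, 0.27, 0.31, 0.55, 0.49} → fail.
2 of 4 fail.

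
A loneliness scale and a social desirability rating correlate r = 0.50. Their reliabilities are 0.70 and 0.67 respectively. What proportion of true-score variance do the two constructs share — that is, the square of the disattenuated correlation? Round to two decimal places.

0.53

Disattenuated r = 0.50 / √(0.70 × 0.67) = 0.50 / 0.6848 = 0.7301.
Shared true-score variance = 0.7301² = 0.5330 ≈ 0.53.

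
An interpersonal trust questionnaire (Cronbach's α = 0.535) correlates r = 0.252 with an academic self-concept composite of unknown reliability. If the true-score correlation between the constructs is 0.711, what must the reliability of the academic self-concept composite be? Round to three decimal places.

0.235

r_true = r_obs / √(r_xx · r_yy) ⇒ 0.711 = 0.252 / √(0.535 · r_yy).
√(0.535 · r_yy) = 0.252 / 0.711 = 0.3544; 0.535 · r_yy = 0.1256; r_yy = 0.1256 / 0.535 ≈ 0.235.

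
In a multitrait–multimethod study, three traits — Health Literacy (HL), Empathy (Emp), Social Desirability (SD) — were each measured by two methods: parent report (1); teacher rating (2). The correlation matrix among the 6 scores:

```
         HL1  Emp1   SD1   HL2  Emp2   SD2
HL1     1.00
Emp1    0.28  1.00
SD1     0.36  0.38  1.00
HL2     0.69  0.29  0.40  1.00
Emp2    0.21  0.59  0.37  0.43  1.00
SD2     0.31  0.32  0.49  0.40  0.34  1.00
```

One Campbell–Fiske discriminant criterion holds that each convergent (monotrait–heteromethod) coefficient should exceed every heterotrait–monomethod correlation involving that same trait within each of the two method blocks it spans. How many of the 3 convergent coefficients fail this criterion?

Convergent coefficients and their comparison sets:
HL (methods 1·2): 0.69 vs {0.28, 0.43, 0.36, 0.40} → pass.
Emp (methods 1·2): 0.59 vs {0.28, 0.43, 0.38, 0.34} → pass.
SD (methods 1·2): 0.49 vs {0.36, 0.40, 0.38, 0.34} → pass.
0 of 3 fail.

0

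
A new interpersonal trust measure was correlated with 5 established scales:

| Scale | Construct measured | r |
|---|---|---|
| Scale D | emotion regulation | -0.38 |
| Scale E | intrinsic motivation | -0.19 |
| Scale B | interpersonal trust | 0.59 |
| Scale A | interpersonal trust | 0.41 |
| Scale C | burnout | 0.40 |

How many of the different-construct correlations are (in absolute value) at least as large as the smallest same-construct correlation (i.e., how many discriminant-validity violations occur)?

0

Convergent (same construct = interpersonal trust): Scale B, Scale A.
Smallest convergent = 0.41. Discriminant |r|: 0.38, 0.19, 0.40; count ≥ 0.41 → 0.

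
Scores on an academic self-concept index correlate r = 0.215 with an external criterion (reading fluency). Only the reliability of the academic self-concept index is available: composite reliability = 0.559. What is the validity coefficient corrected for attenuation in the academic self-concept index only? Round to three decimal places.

Single correction: r_c = r_obs / √r_xx = 0.215 / √0.559 = 0.215 / 0.7477 ≈ 0.288.

0.288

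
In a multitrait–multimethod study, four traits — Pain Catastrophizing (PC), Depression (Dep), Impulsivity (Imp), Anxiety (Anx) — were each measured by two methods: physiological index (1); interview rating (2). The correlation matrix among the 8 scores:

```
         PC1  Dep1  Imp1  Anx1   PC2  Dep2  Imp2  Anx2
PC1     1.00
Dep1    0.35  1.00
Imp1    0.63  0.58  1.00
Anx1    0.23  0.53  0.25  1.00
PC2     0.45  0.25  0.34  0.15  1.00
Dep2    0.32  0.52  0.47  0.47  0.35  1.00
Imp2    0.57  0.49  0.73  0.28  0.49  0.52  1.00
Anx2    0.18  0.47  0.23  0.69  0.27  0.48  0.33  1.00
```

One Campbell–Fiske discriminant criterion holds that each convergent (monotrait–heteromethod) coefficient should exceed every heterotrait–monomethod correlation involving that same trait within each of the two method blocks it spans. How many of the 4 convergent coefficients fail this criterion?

2

Each convergent coefficient versus the relevant comparison correlations:
PC (methods 1·2): 0.45 vs {0.35, 0.35, 0.63, 0.49, 0.23, 0.27} → fail.
Dep (methods 1·2): 0.52 vs {0.35, 0.35, 0.58, 0.52, 0.53, 0.48} → fail.
Imp (methods 1·2): 0.73 vs {0.63, 0.49, 0.58, 0.52, 0.25, 0.33} → pass.
Anx (methods 1·2): 0.69 vs {0.23, 0.27, 0.53, 0.48, 0.25, 0.33} → pass.
2 of 4 fail.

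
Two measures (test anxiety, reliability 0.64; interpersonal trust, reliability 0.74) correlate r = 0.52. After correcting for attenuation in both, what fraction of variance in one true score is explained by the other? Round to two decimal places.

Disattenuated r = 0.52 / √(0.64 × 0.74) = 0.52 / 0.6882 = 0.7556.
Shared true-score variance = 0.7556² = 0.5709 ≈ 0.57.

0.57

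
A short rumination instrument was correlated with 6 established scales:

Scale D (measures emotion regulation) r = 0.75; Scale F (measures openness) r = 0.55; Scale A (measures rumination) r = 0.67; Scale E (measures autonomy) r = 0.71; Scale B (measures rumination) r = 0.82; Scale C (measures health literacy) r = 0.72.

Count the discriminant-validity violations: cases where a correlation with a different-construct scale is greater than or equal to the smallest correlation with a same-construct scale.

Convergent (same construct = rumination): Scale A, Scale B.
Smallest convergent = 0.67. Discriminant values: 0.75, 0.55, 0.71, 0.72; count ≥ 0.67 → 3.

3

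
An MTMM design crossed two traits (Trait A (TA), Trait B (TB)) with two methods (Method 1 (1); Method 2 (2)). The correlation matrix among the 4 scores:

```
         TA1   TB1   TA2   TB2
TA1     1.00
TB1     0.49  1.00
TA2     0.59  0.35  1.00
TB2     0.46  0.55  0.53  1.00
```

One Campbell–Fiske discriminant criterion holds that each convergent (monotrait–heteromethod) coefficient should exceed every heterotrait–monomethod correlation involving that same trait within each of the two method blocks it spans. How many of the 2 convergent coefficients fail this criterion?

0

Each convergent coefficient versus the relevant comparison correlations:
TA (methods 1·2): 0.59 vs {0.49, 0.53} → pass.
TB (methods 1·2): 0.55 vs {0.49, 0.53} → pass.
0 of 2 fail.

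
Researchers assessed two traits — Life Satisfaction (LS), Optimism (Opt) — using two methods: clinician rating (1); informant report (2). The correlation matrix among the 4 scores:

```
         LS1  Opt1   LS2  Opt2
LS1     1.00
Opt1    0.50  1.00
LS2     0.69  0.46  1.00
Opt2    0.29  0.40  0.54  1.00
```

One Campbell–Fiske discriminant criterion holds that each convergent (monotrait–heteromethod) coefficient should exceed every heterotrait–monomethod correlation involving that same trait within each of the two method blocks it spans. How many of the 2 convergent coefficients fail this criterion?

Convergent coefficients and their comparison sets:
LS (methods 1·2): 0.69 vs {0.50, 0.54} → pass.
Opt (methods 1·2): 0.40 vs {0.50, 0.54} → fail.
1 of 2 fail.

1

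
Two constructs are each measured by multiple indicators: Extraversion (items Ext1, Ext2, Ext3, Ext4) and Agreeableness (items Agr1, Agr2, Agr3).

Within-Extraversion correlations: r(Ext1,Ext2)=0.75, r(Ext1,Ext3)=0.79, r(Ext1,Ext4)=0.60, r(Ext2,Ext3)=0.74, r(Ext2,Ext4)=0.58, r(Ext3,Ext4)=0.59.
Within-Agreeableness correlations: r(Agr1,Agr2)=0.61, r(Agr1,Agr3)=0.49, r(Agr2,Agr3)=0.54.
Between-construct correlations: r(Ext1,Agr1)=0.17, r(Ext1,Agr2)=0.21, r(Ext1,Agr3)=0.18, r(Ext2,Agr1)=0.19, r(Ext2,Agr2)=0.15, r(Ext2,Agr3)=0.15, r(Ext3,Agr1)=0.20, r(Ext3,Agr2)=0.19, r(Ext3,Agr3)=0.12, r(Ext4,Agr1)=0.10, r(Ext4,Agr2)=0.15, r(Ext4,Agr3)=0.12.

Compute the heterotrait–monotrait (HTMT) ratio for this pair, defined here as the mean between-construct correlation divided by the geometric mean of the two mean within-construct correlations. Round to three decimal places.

0.265

Mean between = 1.93/12 = 0.1608.
Mean within-Ext = 4.05/6 = 0.6750; mean within-Agr = 1.64/3 = 0.5467.
Geometric mean = √(0.6750 × 0.5467) = 0.6075.
HTMT = 0.1608 / 0.6075 = 0.265.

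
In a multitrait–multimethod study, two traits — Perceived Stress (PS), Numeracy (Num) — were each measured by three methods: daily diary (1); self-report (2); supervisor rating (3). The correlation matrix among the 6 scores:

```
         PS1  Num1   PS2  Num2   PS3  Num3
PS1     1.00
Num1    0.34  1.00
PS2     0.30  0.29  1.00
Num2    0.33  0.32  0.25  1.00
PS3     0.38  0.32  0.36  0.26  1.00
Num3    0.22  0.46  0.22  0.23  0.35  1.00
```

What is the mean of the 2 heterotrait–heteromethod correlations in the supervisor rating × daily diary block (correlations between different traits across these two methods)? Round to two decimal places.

0.27

HTHM values (method 3 × method 1): 0.32, 0.22; mean = 0.54/2 = 0.27.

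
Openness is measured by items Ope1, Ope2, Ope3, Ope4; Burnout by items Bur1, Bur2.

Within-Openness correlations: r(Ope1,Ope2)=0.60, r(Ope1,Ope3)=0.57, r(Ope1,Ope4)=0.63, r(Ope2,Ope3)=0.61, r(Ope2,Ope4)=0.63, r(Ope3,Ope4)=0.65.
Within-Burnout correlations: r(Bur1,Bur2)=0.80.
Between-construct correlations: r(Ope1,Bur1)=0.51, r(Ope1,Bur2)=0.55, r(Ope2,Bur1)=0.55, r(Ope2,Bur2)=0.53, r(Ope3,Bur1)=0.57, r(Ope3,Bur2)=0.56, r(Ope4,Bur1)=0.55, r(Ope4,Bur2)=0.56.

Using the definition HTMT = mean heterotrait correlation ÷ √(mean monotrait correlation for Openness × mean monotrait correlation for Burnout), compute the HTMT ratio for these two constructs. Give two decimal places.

Mean between = 4.38/8 = 0.5475.
Mean within-Ope = 3.69/6 = 0.6150; mean within-Bur = 0.80/1 = 0.8000.
Geometric mean = √(0.6150 × 0.8000) = 0.7014.
HTMT = 0.5475 / 0.7014 = 0.78.

0.78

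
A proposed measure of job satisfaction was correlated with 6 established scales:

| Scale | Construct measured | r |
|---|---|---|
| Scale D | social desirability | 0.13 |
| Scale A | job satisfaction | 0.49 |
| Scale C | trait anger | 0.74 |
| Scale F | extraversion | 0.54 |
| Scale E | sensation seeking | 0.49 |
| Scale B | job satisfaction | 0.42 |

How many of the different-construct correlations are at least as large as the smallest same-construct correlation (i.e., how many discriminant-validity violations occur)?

3

Convergent (same construct = job satisfaction): Scale A, Scale B.
Smallest convergent = 0.42. Discriminant values: 0.13, 0.74, 0.54, 0.49; count ≥ 0.42 → 3.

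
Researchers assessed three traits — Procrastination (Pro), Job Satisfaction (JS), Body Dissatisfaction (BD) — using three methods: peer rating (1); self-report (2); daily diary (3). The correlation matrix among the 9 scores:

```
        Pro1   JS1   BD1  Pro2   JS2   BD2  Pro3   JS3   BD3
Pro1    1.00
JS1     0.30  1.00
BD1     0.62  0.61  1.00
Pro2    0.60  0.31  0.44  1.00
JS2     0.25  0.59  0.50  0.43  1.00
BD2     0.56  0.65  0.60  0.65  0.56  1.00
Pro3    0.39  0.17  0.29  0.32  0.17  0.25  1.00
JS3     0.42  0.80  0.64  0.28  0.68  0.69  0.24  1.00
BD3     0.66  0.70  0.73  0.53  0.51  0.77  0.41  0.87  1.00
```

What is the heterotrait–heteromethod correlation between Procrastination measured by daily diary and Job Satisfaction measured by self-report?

Different traits and methods: r(Pro3, JS2) = 0.17.

0.17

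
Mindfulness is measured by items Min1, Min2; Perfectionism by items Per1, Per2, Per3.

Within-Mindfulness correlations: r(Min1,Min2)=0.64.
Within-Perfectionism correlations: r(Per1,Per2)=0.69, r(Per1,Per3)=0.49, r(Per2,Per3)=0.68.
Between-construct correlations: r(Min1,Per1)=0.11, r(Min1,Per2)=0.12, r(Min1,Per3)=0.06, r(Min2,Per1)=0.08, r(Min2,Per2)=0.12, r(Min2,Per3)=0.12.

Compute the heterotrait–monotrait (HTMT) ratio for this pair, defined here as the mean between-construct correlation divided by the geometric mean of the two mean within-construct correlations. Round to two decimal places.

Mean heterotrait r = 0.61/6 = 0.1017.
Mean within-Min = 0.64/1 = 0.6400; mean within-Per = 1.86/3 = 0.6200.
Geometric mean = √(0.6400 × 0.6200) = 0.6299.
HTMT = 0.1017 / 0.6299 = 0.16.

0.16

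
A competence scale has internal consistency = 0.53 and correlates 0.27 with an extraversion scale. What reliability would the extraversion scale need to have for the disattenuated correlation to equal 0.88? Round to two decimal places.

r_true = r_obs / √(r_xx · r_yy) ⇒ 0.88 = 0.27 / √(0.53 · r_yy).
√(0.53 · r_yy) = 0.27 / 0.88 = 0.3068; 0.53 · r_yy = 0.0941; r_yy = 0.0941 / 0.53 ≈ 0.18.

0.18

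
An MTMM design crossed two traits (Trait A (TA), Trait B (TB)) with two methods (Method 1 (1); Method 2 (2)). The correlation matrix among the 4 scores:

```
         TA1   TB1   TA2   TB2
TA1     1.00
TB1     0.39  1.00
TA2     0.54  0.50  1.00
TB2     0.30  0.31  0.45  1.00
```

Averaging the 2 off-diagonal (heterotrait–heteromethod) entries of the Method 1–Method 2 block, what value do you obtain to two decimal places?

0.40

HTHM values (method 1 × method 2): 0.30, 0.50; mean = 0.80/2 = 0.40.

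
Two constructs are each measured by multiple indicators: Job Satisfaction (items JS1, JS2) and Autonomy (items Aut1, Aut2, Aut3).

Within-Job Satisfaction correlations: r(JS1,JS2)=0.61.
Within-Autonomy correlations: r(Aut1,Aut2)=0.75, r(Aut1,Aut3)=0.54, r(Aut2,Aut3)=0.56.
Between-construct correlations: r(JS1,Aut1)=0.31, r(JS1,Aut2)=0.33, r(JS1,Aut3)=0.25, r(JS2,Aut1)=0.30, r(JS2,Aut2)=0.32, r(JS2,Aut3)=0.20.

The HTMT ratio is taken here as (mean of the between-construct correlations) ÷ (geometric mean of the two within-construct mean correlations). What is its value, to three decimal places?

Mean between = 1.71/6 = 0.2850.
Mean within-JS = 0.61/1 = 0.6100; mean within-Aut = 1.85/3 = 0.6167.
Geometric mean = √(0.6100 × 0.6167) = 0.6133.
HTMT = 0.2850 / 0.6133 = 0.465.

0.465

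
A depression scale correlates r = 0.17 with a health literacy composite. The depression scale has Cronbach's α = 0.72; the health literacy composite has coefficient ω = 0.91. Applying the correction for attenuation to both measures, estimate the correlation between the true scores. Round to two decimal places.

r_true = r_obs / √(r_xx · r_yy) = 0.17 / √(0.72 × 0.91) = 0.17 / √0.6552 = 0.17 / 0.8094 ≈ 0.21.

0.21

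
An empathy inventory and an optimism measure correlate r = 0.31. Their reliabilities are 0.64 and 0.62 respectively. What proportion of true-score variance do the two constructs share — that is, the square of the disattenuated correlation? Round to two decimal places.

Disattenuated r = 0.31 / √(0.64 × 0.62) = 0.31 / 0.6299 = 0.4921.
Shared true-score variance = 0.4921² = 0.2422 ≈ 0.24.

0.24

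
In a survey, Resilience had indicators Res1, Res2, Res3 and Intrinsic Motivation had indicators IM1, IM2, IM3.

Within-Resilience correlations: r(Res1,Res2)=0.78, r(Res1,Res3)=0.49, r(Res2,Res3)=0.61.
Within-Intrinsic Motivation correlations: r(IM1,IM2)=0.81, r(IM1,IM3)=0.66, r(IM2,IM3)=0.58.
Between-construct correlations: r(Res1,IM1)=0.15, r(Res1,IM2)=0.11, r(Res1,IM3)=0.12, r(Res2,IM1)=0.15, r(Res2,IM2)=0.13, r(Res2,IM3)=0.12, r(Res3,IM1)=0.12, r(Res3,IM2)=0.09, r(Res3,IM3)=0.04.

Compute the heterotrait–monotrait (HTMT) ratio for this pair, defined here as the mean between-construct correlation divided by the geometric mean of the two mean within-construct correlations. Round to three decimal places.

0.175

Mean between = 1.03/9 = 0.1144.
Mean within-Res = 1.88/3 = 0.6267; mean within-IM = 2.05/3 = 0.6833.
Geometric mean = √(0.6267 × 0.6833) = 0.6544.
HTMT = 0.1144 / 0.6544 = 0.175.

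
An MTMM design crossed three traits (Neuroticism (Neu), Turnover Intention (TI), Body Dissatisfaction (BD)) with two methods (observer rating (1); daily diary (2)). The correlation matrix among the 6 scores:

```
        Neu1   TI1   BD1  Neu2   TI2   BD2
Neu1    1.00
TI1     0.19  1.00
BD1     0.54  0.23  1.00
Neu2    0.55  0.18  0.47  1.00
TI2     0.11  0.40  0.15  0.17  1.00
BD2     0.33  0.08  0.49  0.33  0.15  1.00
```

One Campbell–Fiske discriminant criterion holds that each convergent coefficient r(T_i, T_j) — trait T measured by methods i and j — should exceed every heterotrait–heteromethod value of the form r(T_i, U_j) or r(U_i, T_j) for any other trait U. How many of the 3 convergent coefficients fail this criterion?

Convergent coefficients and their comparison sets:
Neu (methods 1·2): 0.55 vs {0.11, 0.18, 0.33, 0.47} → pass.
TI (methods 1·2): 0.40 vs {0.18, 0.11, 0.08, 0.15} → pass.
BD (methods 1·2): 0.49 vs {0.47, 0.33, 0.15, 0.08} → pass.
0 of 3 fail.

0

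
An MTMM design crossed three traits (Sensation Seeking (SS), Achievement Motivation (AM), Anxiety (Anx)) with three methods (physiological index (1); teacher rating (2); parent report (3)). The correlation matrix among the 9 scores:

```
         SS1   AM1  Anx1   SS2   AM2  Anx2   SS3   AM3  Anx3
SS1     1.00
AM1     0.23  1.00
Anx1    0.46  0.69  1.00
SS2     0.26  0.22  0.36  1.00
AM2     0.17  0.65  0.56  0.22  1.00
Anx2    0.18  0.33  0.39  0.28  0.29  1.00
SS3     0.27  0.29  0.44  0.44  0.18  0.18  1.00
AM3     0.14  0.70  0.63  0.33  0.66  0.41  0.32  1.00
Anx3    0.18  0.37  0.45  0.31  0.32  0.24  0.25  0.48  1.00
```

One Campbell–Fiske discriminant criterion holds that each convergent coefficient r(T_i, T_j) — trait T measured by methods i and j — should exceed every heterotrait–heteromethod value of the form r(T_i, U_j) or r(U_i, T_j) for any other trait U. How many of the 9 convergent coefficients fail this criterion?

Convergent coefficients and their comparison sets:
SS (methods 1·2): 0.26 vs {0.17, 0.22, 0.18, 0.36} → fail.
SS (methods 1·3): 0.27 vs {0.14, 0.29, 0.18, 0.44} → fail.
SS (methods 2·3): 0.44 vs {0.33, 0.18, 0.31, 0.18} → pass.
AM (methods 1·2): 0.65 vs {0.22, 0.17, 0.33, 0.56} → pass.
AM (methods 1·3): 0.70 vs {0.29, 0.14, 0.37, 0.63} → pass.
AM (methods 2·3): 0.66 vs {0.18, 0.33, 0.32, 0.41} → pass.
Anx (methods 1·2): 0.39 vs {0.36, 0.18, 0.56, 0.33} → fail.
Anx (methods 1·3): 0.45 vs {0.44, 0.18, 0.63, 0.37} → fail.
Anx (methods 2·3): 0.24 vs {0.18, 0.31, 0.41, 0.32} → fail.
5 of 9 fail.

5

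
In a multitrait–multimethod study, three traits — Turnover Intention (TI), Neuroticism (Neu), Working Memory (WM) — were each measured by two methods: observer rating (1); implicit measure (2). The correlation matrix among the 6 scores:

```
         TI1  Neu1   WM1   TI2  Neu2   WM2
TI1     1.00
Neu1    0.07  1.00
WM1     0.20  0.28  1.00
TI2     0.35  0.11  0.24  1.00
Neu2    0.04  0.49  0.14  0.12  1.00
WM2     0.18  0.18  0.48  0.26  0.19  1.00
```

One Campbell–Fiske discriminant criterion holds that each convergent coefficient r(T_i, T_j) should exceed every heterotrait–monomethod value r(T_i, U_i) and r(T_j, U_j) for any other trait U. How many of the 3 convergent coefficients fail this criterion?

Each convergent coefficient versus the relevant comparison correlations:
TI (methods 1·2): 0.35 vs {0.07, 0.12, 0.20, 0.26} → pass.
Neu (methods 1·2): 0.49 vs {0.07, 0.12, 0.28, 0.19} → pass.
WM (methods 1·2): 0.48 vs {0.20, 0.26, 0.28, 0.19} → pass.
0 of 3 fail.

0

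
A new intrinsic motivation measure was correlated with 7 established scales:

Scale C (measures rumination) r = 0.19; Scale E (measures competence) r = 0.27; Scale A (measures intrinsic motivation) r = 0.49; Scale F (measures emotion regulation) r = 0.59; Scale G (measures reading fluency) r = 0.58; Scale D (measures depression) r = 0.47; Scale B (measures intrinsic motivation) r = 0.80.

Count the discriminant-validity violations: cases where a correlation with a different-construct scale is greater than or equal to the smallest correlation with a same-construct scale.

2

Convergent (same construct = intrinsic motivation): Scale A, Scale B.
Smallest convergent = 0.49. Discriminant values: 0.19, 0.27, 0.59, 0.58, 0.47; count ≥ 0.49 → 2.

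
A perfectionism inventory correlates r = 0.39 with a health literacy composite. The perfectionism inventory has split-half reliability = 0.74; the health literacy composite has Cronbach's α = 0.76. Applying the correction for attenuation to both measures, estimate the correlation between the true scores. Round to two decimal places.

0.52

r_true = r_obs / √(r_xx · r_yy) = 0.39 / √(0.74 × 0.76) = 0.39 / √0.5624 = 0.39 / 0.7499 ≈ 0.52.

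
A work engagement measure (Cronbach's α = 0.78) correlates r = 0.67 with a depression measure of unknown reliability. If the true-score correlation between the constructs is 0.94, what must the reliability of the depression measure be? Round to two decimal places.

0.65

r_true = r_obs / √(r_xx · r_yy) ⇒ 0.94 = 0.67 / √(0.78 · r_yy).
√(0.78 · r_yy) = 0.67 / 0.94 = 0.7128; 0.78 · r_yy = 0.5081; r_yy = 0.5081 / 0.78 ≈ 0.65.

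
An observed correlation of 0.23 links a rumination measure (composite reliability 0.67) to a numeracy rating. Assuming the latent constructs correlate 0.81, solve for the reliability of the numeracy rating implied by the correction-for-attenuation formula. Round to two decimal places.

0.12

r_true = r_obs / √(r_xx · r_yy) ⇒ 0.81 = 0.23 / √(0.67 · r_yy).
√(0.67 · r_yy) = 0.23 / 0.81 = 0.2840; 0.67 · r_yy = 0.0807; r_yy = 0.0807 / 0.67 ≈ 0.12.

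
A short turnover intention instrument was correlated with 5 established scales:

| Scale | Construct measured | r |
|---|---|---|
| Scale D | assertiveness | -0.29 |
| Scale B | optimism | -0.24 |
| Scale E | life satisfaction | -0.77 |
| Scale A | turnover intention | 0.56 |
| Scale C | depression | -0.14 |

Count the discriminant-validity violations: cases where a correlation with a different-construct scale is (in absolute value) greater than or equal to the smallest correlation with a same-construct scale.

Convergent (same construct = turnover intention): Scale A.
Smallest convergent = 0.56. Discriminant |r|: 0.29, 0.24, 0.77, 0.14; count ≥ 0.56 → 1.

1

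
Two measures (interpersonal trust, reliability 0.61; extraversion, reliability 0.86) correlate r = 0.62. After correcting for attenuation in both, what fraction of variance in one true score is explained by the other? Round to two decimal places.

Disattenuated r = 0.62 / √(0.61 × 0.86) = 0.62 / 0.7243 = 0.8560.
Shared true-score variance = 0.8560² = 0.7327 ≈ 0.73.

0.73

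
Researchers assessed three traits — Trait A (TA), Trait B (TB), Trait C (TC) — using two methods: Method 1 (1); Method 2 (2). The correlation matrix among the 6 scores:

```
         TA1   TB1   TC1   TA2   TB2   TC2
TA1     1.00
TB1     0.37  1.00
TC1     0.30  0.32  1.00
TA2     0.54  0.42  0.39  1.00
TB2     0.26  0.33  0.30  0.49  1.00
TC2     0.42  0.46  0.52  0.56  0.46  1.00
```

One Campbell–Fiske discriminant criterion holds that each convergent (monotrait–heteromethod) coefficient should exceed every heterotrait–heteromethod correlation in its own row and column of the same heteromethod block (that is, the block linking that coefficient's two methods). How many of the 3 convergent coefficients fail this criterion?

Checking each validity diagonal entry against its comparison values:
TA (methods 1·2): 0.54 vs {0.26, 0.42, 0.42, 0.39} → pass.
TB (methods 1·2): 0.33 vs {0.42, 0.26, 0.46, 0.30} → fail.
TC (methods 1·2): 0.52 vs {0.39, 0.42, 0.30, 0.46} → pass.
1 of 3 fail.

1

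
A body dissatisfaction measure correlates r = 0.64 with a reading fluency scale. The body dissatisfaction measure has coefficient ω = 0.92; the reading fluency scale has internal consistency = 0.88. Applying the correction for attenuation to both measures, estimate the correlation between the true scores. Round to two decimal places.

0.71

r_true = r_obs / √(r_xx · r_yy) = 0.64 / √(0.92 × 0.88) = 0.64 / √0.8096 = 0.64 / 0.8998 ≈ 0.71.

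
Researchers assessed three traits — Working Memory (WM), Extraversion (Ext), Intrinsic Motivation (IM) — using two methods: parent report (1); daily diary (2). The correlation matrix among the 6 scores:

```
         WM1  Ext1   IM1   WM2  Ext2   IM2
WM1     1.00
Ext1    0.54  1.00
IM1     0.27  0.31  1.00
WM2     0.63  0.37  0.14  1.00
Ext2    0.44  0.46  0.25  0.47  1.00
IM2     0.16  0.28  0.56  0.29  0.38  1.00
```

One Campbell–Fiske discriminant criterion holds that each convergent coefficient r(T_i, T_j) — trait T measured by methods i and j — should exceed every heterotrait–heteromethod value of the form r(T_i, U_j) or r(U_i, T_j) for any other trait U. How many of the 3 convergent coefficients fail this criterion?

Checking each validity diagonal entry against its comparison values:
WM (methods 1·2): 0.63 vs {0.44, 0.37, 0.16, 0.14} → pass.
Ext (methods 1·2): 0.46 vs {0.37, 0.44, 0.28, 0.25} → pass.
IM (methods 1·2): 0.56 vs {0.14, 0.16, 0.25, 0.28} → pass.
0 of 3 fail.

0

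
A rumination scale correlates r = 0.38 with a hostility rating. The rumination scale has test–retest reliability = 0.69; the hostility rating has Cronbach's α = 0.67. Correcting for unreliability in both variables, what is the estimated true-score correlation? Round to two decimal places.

0.56

r_true = r_obs / √(r_xx · r_yy) = 0.38 / √(0.69 × 0.67) = 0.38 / √0.4623 = 0.38 / 0.6799 ≈ 0.56.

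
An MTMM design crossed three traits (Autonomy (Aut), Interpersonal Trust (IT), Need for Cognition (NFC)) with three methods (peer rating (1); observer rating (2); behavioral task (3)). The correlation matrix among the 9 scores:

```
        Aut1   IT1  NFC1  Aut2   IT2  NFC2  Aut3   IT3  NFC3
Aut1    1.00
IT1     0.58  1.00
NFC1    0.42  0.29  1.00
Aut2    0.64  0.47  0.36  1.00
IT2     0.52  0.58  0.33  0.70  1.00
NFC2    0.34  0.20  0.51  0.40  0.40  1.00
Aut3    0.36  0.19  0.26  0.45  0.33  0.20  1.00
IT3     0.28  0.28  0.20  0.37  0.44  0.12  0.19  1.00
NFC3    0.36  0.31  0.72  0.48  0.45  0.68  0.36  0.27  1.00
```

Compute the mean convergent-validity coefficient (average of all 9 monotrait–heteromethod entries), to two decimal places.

Convergent values: 0.64, 0.36, 0.45, 0.58, 0.28, 0.44, 0.51, 0.72, 0.68; mean = 4.66/9 = 0.52.

0.52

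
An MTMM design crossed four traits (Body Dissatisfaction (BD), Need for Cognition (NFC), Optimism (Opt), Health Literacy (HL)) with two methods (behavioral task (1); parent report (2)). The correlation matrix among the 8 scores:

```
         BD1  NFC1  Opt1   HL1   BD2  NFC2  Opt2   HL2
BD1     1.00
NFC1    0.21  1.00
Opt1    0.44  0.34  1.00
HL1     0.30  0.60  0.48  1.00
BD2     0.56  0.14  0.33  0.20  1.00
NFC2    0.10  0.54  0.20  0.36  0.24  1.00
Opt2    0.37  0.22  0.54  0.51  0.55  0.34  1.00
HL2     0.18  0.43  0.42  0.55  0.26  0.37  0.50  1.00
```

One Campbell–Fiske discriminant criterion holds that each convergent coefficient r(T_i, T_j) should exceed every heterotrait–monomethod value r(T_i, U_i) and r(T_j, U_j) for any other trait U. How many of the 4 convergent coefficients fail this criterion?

Convergent coefficients and their comparison sets:
BD (methods 1·2): 0.56 vs {0.21, 0.24, 0.44, 0.55, 0.30, 0.26} → pass.
NFC (methods 1·2): 0.54 vs {0.21, 0.24, 0.34, 0.34, 0.60, 0.37} → fail.
Opt (methods 1·2): 0.54 vs {0.44, 0.55, 0.34, 0.34, 0.48, 0.50} → fail.
HL (methods 1·2): 0.55 vs {0.30, 0.26, 0.60, 0.37, 0.48, 0.50} → fail.
3 of 4 fail.

3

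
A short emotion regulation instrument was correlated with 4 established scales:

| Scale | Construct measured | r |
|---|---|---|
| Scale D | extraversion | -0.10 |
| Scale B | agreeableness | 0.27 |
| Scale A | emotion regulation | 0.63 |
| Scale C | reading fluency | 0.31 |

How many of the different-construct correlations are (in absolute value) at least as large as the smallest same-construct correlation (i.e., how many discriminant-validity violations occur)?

Convergent (same construct = emotion regulation): Scale A.
Smallest convergent = 0.63. Discriminant |r|: 0.10, 0.27, 0.31; count ≥ 0.63 → 0.

0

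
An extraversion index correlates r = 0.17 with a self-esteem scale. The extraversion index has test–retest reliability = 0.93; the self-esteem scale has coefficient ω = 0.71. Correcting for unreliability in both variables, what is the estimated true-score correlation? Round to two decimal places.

r_true = r_obs / √(r_xx · r_yy) = 0.17 / √(0.93 × 0.71) = 0.17 / √0.6603 = 0.17 / 0.8126 ≈ 0.21.

0.21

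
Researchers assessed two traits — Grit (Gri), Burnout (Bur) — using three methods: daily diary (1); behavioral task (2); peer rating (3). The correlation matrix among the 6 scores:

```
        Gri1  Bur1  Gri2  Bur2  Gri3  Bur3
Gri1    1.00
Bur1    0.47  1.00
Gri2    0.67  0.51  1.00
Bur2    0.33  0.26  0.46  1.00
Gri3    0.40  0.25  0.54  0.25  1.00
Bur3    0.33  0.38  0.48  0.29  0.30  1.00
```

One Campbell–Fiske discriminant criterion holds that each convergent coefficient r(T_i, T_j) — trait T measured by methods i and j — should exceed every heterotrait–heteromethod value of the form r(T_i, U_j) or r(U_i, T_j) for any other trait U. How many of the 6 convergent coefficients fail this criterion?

2

Checking each validity diagonal entry against its comparison values:
Gri (methods 1·2): 0.67 vs {0.33, 0.51} → pass.
Gri (methods 1·3): 0.40 vs {0.33, 0.25} → pass.
Gri (methods 2·3): 0.54 vs {0.48, 0.25} → pass.
Bur (methods 1·2): 0.26 vs {0.51, 0.33} → fail.
Bur (methods 1·3): 0.38 vs {0.25, 0.33} → pass.
Bur (methods 2·3): 0.29 vs {0.25, 0.48} → fail.
2 of 6 fail.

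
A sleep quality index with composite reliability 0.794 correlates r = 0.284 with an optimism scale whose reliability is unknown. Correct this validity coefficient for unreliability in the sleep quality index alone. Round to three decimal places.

0.319

Single correction: r_c = r_obs / √r_xx = 0.284 / √0.794 = 0.284 / 0.8911 ≈ 0.319.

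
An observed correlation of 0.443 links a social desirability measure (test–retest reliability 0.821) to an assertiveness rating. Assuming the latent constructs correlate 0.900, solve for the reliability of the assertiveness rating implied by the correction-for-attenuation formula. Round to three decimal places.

r_true = r_obs / √(r_xx · r_yy) ⇒ 0.900 = 0.443 / √(0.821 · r_yy).
√(0.821 · r_yy) = 0.443 / 0.900 = 0.4922; 0.821 · r_yy = 0.2423; r_yy = 0.2423 / 0.821 ≈ 0.295.

0.295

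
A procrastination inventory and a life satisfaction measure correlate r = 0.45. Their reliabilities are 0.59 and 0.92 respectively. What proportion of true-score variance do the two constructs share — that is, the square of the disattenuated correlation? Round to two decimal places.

Disattenuated r = 0.45 / √(0.59 × 0.92) = 0.45 / 0.7367 = 0.6108.
Shared true-score variance = 0.6108² = 0.3731 ≈ 0.37.

0.37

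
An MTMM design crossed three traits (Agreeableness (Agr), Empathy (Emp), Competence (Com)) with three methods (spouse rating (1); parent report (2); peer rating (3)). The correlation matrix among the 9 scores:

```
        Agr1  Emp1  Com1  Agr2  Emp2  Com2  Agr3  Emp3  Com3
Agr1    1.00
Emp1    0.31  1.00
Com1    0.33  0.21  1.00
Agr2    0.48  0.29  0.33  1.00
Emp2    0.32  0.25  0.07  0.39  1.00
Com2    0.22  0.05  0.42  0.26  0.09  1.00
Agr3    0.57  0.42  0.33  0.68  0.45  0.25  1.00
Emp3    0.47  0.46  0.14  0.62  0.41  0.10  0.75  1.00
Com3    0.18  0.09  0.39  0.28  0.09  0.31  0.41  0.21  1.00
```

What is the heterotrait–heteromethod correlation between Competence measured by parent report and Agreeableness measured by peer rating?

Different traits and methods: r(Com2, Agr3) = 0.25.

0.25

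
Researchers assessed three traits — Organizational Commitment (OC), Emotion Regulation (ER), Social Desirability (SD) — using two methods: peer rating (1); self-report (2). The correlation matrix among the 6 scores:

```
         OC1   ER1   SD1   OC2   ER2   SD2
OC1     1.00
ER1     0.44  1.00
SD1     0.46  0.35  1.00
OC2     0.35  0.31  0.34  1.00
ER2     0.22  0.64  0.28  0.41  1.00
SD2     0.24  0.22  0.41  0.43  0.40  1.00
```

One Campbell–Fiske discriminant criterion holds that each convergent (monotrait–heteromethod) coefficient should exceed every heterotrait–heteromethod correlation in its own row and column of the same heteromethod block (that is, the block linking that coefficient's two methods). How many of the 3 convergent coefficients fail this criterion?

0

Checking each validity diagonal entry against its comparison values:
OC (methods 1·2): 0.35 vs {0.22, 0.31, 0.24, 0.34} → pass.
ER (methods 1·2): 0.64 vs {0.31, 0.22, 0.22, 0.28} → pass.
SD (methods 1·2): 0.41 vs {0.34, 0.24, 0.28, 0.22} → pass.
0 of 3 fail.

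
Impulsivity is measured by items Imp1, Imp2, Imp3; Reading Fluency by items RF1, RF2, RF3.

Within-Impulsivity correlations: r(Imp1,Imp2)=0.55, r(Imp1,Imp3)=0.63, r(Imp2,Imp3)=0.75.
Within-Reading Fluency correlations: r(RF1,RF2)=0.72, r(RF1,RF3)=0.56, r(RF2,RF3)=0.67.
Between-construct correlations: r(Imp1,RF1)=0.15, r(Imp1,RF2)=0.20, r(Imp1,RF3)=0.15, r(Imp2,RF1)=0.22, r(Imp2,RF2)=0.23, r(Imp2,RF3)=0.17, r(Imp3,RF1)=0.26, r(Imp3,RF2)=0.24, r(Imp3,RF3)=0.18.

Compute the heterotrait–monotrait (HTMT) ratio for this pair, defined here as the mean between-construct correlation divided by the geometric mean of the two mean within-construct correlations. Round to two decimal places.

Mean between = 1.80/9 = 0.2000.
Mean within-Imp = 1.93/3 = 0.6433; mean within-RF = 1.95/3 = 0.6500.
Geometric mean = √(0.6433 × 0.6500) = 0.6466.
HTMT = 0.2000 / 0.6466 = 0.31.

0.31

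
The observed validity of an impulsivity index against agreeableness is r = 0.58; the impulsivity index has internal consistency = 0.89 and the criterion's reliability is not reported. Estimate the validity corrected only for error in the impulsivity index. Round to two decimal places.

0.61

Single correction: r_c = r_obs / √r_xx = 0.58 / √0.89 = 0.58 / 0.9434 ≈ 0.61.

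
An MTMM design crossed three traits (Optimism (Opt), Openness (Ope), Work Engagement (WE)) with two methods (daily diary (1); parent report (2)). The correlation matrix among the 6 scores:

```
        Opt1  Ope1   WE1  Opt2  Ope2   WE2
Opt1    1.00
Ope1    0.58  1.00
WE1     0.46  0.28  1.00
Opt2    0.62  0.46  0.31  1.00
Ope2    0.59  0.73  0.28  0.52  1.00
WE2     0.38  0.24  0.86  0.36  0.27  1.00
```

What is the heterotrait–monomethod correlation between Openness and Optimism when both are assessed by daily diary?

0.58

Different traits, same method: r(Ope1, Opt1) = 0.58.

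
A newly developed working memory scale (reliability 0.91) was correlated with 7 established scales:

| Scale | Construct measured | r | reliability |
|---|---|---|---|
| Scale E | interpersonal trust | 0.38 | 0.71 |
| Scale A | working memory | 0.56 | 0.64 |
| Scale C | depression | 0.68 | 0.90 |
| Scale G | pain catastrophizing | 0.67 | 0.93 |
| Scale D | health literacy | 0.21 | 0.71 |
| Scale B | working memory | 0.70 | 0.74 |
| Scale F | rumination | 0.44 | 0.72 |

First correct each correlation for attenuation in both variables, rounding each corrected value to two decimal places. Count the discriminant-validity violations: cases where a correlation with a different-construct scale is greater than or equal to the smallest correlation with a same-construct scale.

Disattenuated r (r / √(r_scale · r_new)):
  Scale E (disc): 0.38 / √(0.71·0.91) = 0.47
  Scale A (conv): 0.56 / √(0.64·0.91) = 0.73
  Scale C (disc): 0.68 / √(0.90·0.91) = 0.75
  Scale G (disc): 0.67 / √(0.93·0.91) = 0.73
  Scale D (disc): 0.21 / √(0.71·0.91) = 0.26
  Scale B (conv): 0.70 / √(0.74·0.91) = 0.85
  Scale F (disc): 0.44 / √(0.72·0.91) = 0.54
Smallest convergent = 0.73. Discriminant values: 0.47, 0.75, 0.73, 0.26, 0.54; count ≥ 0.73 → 2.

2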